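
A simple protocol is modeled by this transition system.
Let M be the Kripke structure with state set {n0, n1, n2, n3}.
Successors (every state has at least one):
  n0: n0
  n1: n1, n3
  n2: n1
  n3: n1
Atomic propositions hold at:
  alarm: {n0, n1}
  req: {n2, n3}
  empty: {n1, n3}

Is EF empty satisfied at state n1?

EF empty: least fixpoint, start Z0 = {n1, n3}, add states with some successor in Z. Z1 = {n1, n2, n3}; fixed.
Sat(EF empty) = {n1, n2, n3}
n1 ∈ Sat(EF empty) = {n1, n2, n3}, so the formula holds at n1.

Yes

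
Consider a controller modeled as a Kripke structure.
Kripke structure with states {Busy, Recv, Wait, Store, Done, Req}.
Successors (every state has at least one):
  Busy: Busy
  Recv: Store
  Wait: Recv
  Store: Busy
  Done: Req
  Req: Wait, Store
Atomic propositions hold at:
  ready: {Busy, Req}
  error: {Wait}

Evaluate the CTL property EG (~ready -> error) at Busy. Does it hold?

Yes

Sat(~ready) = {Recv, Wait, Store, Done}
Sat(~ready -> error) = {Busy, Wait, Req}
EG (~ready -> error): greatest fixpoint, start Z0 = {Busy, Wait, Req}, keep only states in Sat with some successor in Z. Z1 = {Busy, Req}; Z2 = {Busy}; fixed.
Sat(EG (~ready -> error)) = {Busy}
Busy ∈ Sat(EG (~ready -> error)) = {Busy}, so the formula holds at Busy.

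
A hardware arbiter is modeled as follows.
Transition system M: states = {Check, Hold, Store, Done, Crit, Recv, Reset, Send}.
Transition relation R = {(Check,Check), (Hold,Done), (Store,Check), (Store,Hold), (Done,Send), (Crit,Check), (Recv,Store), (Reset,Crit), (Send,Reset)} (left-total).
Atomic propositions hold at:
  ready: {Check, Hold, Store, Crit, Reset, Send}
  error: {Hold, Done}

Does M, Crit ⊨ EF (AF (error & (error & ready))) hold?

Sat(error & ready) = {Hold}
Sat(error & (error & ready)) = {Hold}
AF (error & (error & ready)): least fixpoint, start Z0 = {Hold}, add states with every successor in Z. Already a fixed point.
Sat(AF (error & (error & ready))) = {Hold}
EF (AF (error & (error & ready))): least fixpoint, start Z0 = {Hold}, add states with some successor in Z. Z1 = {Hold, Store}; Z2 = {Hold, Store, Recv}; fixed.
Sat(EF (AF (error & (error & ready)))) = {Hold, Store, Recv}
Crit ∉ Sat(EF (AF (error & (error & ready)))) = {Hold, Store, Recv}, so the formula does not hold at Crit.

No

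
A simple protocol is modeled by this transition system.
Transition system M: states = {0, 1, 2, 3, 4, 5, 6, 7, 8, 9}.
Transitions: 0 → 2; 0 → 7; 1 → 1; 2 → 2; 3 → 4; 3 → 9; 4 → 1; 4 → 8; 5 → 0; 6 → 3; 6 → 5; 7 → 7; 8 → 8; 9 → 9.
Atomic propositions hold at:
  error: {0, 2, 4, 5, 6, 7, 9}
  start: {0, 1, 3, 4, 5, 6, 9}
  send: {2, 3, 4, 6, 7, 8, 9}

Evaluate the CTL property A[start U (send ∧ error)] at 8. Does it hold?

No

Sat(send ∧ error) = {2, 4, 6, 7, 9}
A[start U (send ∧ error)]: least fixpoint, start Z0 = Sat((send ∧ error)) = {2, 4, 6, 7, 9}, add states in Sat(start) with every successor in Z. Z1 = {0, 2, 3, 4, 6, 7, 9}; Z2 = {0, 2, 3, 4, 5, 6, 7, 9}; fixed.
Sat(A[start U (send ∧ error)]) = {0, 2, 3, 4, 5, 6, 7, 9}
8 ∉ Sat(A[start U (send ∧ error)]) = {0, 2, 3, 4, 5, 6, 7, 9}, so the formula does not hold at 8.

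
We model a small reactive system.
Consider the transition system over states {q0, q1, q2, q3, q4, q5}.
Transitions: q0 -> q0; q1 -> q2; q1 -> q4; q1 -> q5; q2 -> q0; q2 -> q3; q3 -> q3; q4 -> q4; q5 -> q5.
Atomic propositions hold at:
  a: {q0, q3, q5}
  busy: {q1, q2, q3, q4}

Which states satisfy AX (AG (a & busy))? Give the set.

{q3}

Sat(a & busy) = {q3}
AG (a & busy): greatest fixpoint, start Z0 = {q3}, keep only states in Sat with every successor in Z. Already a fixed point.
Sat(AG (a & busy)) = {q3}
Sat(AX (AG (a & busy))) = {s : every successor in {q3}} = {q3}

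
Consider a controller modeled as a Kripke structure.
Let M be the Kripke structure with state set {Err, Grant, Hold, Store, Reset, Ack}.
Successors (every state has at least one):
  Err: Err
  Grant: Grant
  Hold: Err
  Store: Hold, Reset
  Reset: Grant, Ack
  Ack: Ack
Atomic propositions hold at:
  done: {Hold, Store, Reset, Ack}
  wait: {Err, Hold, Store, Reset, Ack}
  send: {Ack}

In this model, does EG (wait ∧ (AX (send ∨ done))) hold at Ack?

Yes

Sat(send ∨ done) = {Hold, Store, Reset, Ack}
Sat(AX (send ∨ done)) = {s : every successor in {Hold, Store, Reset, Ack}} = {Store, Ack}
Sat(wait ∧ (AX (send ∨ done))) = {Store, Ack}
EG (wait ∧ (AX (send ∨ done))): greatest fixpoint, start Z0 = {Store, Ack}, keep only states in Sat with some successor in Z. Z1 = {Ack}; fixed.
Sat(EG (wait ∧ (AX (send ∨ done)))) = {Ack}
Ack ∈ Sat(EG (wait ∧ (AX (send ∨ done)))) = {Ack}, so the formula holds at Ack.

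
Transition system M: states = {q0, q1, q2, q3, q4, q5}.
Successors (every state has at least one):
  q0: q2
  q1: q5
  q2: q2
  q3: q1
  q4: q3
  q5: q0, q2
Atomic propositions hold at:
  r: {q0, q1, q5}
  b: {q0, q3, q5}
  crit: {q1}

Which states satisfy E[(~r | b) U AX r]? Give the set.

Sat(~r) = {q2, q3, q4}
Sat(~r | b) = {q0, q2, q3, q4, q5}
Sat(AX r) = {s : every successor in {q0, q1, q5}} = {q1, q3}
E[(~r | b) U AX r]: least fixpoint, start Z0 = Sat(AX r) = {q1, q3}, add states in Sat(~r | b) with some successor in Z. Z1 = {q1, q3, q4}; fixed.
Sat(E[(~r | b) U AX r]) = {q1, q3, q4}

{q1, q3, q4}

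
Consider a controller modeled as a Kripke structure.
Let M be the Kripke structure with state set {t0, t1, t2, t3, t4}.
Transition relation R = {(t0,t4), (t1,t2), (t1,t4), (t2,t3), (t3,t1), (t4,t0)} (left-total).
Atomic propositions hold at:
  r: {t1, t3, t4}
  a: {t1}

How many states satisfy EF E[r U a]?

3

E[r U a]: least fixpoint, start Z0 = Sat(a) = {t1}, add states in Sat(r) with some successor in Z. Z1 = {t1, t3}; fixed.
Sat(E[r U a]) = {t1, t3}
EF E[r U a]: least fixpoint, start Z0 = {t1, t3}, add states with some successor in Z. Z1 = {t1, t2, t3}; fixed.
Sat(EF E[r U a]) = {t1, t2, t3}
|Sat(EF E[r U a])| = |{t1, t2, t3}| = 3.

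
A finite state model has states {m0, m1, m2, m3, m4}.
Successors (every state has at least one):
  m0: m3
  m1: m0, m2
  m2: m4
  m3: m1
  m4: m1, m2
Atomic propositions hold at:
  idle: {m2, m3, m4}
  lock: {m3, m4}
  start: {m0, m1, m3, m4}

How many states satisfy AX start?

Sat(AX start) = {s : every successor in {m0, m1, m3, m4}} = {m0, m2, m3}
|Sat(AX start)| = |{m0, m2, m3}| = 3.

3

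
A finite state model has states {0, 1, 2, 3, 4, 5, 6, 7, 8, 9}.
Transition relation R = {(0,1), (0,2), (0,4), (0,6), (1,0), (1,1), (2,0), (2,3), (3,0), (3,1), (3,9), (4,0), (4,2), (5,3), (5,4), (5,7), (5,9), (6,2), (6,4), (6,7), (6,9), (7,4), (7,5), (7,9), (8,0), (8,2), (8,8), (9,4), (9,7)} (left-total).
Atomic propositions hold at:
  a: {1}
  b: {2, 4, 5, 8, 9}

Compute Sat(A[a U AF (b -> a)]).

{0, 1, 2, 3, 4, 5, 6, 7, 9}

Sat(b -> a) = {0, 1, 3, 6, 7}
AF (b -> a): least fixpoint, start Z0 = {0, 1, 3, 6, 7}, add states with every successor in Z. Z1 = {0, 1, 2, 3, 6, 7}; Z2 = {0, 1, 2, 3, 4, 6, 7}; Z3 = {0, 1, 2, 3, 4, 6, 7, 9}; Z4 = {0, 1, 2, 3, 4, 5, 6, 7, 9}; fixed.
Sat(AF (b -> a)) = {0, 1, 2, 3, 4, 5, 6, 7, 9}
A[a U AF (b -> a)]: least fixpoint, start Z0 = Sat(AF (b -> a)) = {0, 1, 2, 3, 4, 5, 6, 7, 9}, add states in Sat(a) with every successor in Z. Already a fixed point.
Sat(A[a U AF (b -> a)]) = {0, 1, 2, 3, 4, 5, 6, 7, 9}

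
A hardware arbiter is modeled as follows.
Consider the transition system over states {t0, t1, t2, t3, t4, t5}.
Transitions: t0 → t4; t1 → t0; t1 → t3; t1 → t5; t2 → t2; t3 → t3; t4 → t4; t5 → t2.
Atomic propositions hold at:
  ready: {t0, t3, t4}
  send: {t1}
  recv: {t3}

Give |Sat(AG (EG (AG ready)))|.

AG ready: greatest fixpoint, start Z0 = {t0, t3, t4}, keep only states in Sat with every successor in Z. Already a fixed point.
Sat(AG ready) = {t0, t3, t4}
EG (AG ready): greatest fixpoint, start Z0 = {t0, t3, t4}, keep only states in Sat with some successor in Z. Already a fixed point.
Sat(EG (AG ready)) = {t0, t3, t4}
AG (EG (AG ready)): greatest fixpoint, start Z0 = {t0, t3, t4}, keep only states in Sat with every successor in Z. Already a fixed point.
Sat(AG (EG (AG ready))) = {t0, t3, t4}
|Sat(AG (EG (AG ready)))| = |{t0, t3, t4}| = 3.

3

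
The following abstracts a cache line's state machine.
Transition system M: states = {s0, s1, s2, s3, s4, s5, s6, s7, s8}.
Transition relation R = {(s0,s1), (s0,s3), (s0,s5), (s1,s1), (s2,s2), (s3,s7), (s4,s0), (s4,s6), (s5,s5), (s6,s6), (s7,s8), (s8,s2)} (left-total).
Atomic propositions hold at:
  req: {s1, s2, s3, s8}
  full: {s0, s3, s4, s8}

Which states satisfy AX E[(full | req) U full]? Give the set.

{s7}

Sat(full | req) = {s0, s1, s2, s3, s4, s8}
E[(full | req) U full]: least fixpoint, start Z0 = Sat(full) = {s0, s3, s4, s8}, add states in Sat(full | req) with some successor in Z. Already a fixed point.
Sat(E[(full | req) U full]) = {s0, s3, s4, s8}
Sat(AX E[(full | req) U full]) = {s : every successor in {s0, s3, s4, s8}} = {s7}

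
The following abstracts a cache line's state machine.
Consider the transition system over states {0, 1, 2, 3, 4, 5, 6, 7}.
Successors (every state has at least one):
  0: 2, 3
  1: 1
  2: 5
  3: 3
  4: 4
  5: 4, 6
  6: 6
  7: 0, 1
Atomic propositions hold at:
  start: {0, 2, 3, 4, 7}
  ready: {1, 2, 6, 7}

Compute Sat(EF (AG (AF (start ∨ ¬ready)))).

Sat(¬ready) = {0, 3, 4, 5}
Sat(start ∨ ¬ready) = {0, 2, 3, 4, 5, 7}
AF (start ∨ ¬ready): least fixpoint, start Z0 = {0, 2, 3, 4, 5, 7}, add states with every successor in Z. Already a fixed point.
Sat(AF (start ∨ ¬ready)) = {0, 2, 3, 4, 5, 7}
AG (AF (start ∨ ¬ready)): greatest fixpoint, start Z0 = {0, 2, 3, 4, 5, 7}, keep only states in Sat with every successor in Z. Z1 = {0, 2, 3, 4}; Z2 = {0, 3, 4}; Z3 = {3, 4}; fixed.
Sat(AG (AF (start ∨ ¬ready))) = {3, 4}
EF (AG (AF (start ∨ ¬ready))): least fixpoint, start Z0 = {3, 4}, add states with some successor in Z. Z1 = {0, 3, 4, 5}; Z2 = {0, 2, 3, 4, 5, 7}; fixed.
Sat(EF (AG (AF (start ∨ ¬ready)))) = {0, 2, 3, 4, 5, 7}

{0, 2, 3, 4, 5, 7}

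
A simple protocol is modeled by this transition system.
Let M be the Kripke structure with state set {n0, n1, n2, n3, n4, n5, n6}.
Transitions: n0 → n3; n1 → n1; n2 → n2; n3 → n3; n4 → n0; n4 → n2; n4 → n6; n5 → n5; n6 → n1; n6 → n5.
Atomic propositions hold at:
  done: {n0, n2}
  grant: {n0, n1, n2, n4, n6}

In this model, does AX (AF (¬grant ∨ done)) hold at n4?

No

Sat(¬grant) = {n3, n5}
Sat(¬grant ∨ done) = {n0, n2, n3, n5}
AF (¬grant ∨ done): least fixpoint, start Z0 = {n0, n2, n3, n5}, add states with every successor in Z. Already a fixed point.
Sat(AF (¬grant ∨ done)) = {n0, n2, n3, n5}
Sat(AX (AF (¬grant ∨ done))) = {s : every successor in {n0, n2, n3, n5}} = {n0, n2, n3, n5}
n4 ∉ Sat(AX (AF (¬grant ∨ done))) = {n0, n2, n3, n5}, so the formula does not hold at n4.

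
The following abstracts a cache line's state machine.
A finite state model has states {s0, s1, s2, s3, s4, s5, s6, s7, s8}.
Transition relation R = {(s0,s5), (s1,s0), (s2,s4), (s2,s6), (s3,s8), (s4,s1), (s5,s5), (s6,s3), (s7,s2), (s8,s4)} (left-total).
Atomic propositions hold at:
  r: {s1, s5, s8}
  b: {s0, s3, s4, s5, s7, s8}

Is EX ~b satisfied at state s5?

No

Sat(~b) = {s1, s2, s6}
Sat(EX ~b) = {s : some successor in {s1, s2, s6}} = {s2, s4, s7}
s5 ∉ Sat(EX ~b) = {s2, s4, s7}, so the formula does not hold at s5.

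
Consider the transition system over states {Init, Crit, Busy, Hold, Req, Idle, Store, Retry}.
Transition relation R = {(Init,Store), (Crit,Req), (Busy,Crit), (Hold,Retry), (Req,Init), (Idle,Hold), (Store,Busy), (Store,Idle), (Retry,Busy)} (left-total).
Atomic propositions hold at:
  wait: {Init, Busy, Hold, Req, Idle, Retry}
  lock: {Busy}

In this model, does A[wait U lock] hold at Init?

A[wait U lock]: least fixpoint, start Z0 = Sat(lock) = {Busy}, add states in Sat(wait) with every successor in Z. Z1 = {Busy, Retry}; Z2 = {Busy, Hold, Retry}; Z3 = {Busy, Hold, Idle, Retry}; fixed.
Sat(A[wait U lock]) = {Busy, Hold, Idle, Retry}
Init ∉ Sat(A[wait U lock]) = {Busy, Hold, Idle, Retry}, so the formula does not hold at Init.

No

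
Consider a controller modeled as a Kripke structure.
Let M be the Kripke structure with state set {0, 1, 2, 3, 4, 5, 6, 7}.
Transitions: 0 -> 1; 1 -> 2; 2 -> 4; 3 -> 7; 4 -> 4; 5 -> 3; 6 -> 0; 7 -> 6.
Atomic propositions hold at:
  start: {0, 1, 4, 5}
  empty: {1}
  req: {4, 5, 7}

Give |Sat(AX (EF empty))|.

5

EF empty: least fixpoint, start Z0 = {1}, add states with some successor in Z. Z1 = {0, 1}; Z2 = {0, 1, 6}; Z3 = {0, 1, 6, 7}; Z4 = {0, 1, 3, 6, 7}; Z5 = {0, 1, 3, 5, 6, 7}; fixed.
Sat(EF empty) = {0, 1, 3, 5, 6, 7}
Sat(AX (EF empty)) = {s : every successor in {0, 1, 3, 5, 6, 7}} = {0, 3, 5, 6, 7}
|Sat(AX (EF empty))| = |{0, 3, 5, 6, 7}| = 5.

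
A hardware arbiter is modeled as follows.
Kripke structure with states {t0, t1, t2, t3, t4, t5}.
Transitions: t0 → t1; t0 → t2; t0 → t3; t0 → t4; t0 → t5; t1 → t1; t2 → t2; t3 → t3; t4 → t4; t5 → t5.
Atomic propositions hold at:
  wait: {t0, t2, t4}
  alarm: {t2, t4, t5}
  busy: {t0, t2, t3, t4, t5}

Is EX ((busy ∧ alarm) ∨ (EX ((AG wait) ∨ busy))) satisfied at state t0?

Sat(busy ∧ alarm) = {t2, t4, t5}
AG wait: greatest fixpoint, start Z0 = {t0, t2, t4}, keep only states in Sat with every successor in Z. Z1 = {t2, t4}; fixed.
Sat(AG wait) = {t2, t4}
Sat((AG wait) ∨ busy) = {t0, t2, t3, t4, t5}
Sat(EX ((AG wait) ∨ busy)) = {s : some successor in {t0, t2, t3, t4, t5}} = {t0, t2, t3, t4, t5}
Sat((busy ∧ alarm) ∨ (EX ((AG wait) ∨ busy))) = {t0, t2, t3, t4, t5}
Sat(EX ((busy ∧ alarm) ∨ (EX ((AG wait) ∨ busy)))) = {s : some successor in {t0, t2, t3, t4, t5}} = {t0, t2, t3, t4, t5}
t0 ∈ Sat(EX ((busy ∧ alarm) ∨ (EX ((AG wait) ∨ busy)))) = {t0, t2, t3, t4, t5}, so the formula holds at t0.

Yes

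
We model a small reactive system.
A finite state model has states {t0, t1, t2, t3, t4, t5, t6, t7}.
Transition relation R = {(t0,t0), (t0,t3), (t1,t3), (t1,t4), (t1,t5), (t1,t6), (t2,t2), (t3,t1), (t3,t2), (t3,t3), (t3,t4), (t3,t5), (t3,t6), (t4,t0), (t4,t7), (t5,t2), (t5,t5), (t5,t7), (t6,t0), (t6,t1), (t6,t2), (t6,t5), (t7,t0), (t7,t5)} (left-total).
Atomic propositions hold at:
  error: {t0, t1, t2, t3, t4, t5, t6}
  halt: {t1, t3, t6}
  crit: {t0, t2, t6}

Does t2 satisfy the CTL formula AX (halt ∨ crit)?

Sat(halt ∨ crit) = {t0, t1, t2, t3, t6}
Sat(AX (halt ∨ crit)) = {s : every successor in {t0, t1, t2, t3, t6}} = {t0, t2}
t2 ∈ Sat(AX (halt ∨ crit)) = {t0, t2}, so the formula holds at t2.

Yes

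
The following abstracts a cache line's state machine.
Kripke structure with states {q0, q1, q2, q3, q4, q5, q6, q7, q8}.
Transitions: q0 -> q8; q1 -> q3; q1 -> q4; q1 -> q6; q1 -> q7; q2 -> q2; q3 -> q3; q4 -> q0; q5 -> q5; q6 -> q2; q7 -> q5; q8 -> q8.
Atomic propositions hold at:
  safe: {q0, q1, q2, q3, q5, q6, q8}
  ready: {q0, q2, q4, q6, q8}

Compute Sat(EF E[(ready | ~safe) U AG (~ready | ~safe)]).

Sat(~safe) = {q4, q7}
Sat(ready | ~safe) = {q0, q2, q4, q6, q7, q8}
Sat(~ready) = {q1, q3, q5, q7}
Sat(~ready | ~safe) = {q1, q3, q4, q5, q7}
AG (~ready | ~safe): greatest fixpoint, start Z0 = {q1, q3, q4, q5, q7}, keep only states in Sat with every successor in Z. Z1 = {q3, q5, q7}; fixed.
Sat(AG (~ready | ~safe)) = {q3, q5, q7}
E[(ready | ~safe) U AG (~ready | ~safe)]: least fixpoint, start Z0 = Sat(AG (~ready | ~safe)) = {q3, q5, q7}, add states in Sat(ready | ~safe) with some successor in Z. Already a fixed point.
Sat(E[(ready | ~safe) U AG (~ready | ~safe)]) = {q3, q5, q7}
EF E[(ready | ~safe) U AG (~ready | ~safe)]: least fixpoint, start Z0 = {q3, q5, q7}, add states with some successor in Z. Z1 = {q1, q3, q5, q7}; fixed.
Sat(EF E[(ready | ~safe) U AG (~ready | ~safe)]) = {q1, q3, q5, q7}

{q1, q3, q5, q7}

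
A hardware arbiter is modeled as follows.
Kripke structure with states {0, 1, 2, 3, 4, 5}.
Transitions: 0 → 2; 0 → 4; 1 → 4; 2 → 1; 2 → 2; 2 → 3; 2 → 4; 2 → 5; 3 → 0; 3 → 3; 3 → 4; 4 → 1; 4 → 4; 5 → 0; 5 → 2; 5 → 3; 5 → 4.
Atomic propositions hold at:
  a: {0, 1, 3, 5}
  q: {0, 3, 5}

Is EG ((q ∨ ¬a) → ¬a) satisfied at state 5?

Sat(¬a) = {2, 4}
Sat(q ∨ ¬a) = {0, 2, 3, 4, 5}
Sat((q ∨ ¬a) → ¬a) = {1, 2, 4}
EG ((q ∨ ¬a) → ¬a): greatest fixpoint, start Z0 = {1, 2, 4}, keep only states in Sat with some successor in Z. Already a fixed point.
Sat(EG ((q ∨ ¬a) → ¬a)) = {1, 2, 4}
5 ∉ Sat(EG ((q ∨ ¬a) → ¬a)) = {1, 2, 4}, so the formula does not hold at 5.

No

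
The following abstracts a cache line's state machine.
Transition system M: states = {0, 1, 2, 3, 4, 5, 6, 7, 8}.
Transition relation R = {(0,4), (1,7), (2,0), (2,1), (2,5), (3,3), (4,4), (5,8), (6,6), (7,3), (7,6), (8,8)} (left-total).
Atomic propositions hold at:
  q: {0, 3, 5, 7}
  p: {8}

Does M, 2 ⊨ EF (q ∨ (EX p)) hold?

Yes

Sat(EX p) = {s : some successor in {8}} = {5, 8}
Sat(q ∨ (EX p)) = {0, 3, 5, 7, 8}
EF (q ∨ (EX p)): least fixpoint, start Z0 = {0, 3, 5, 7, 8}, add states with some successor in Z. Z1 = {0, 1, 2, 3, 5, 7, 8}; fixed.
Sat(EF (q ∨ (EX p))) = {0, 1, 2, 3, 5, 7, 8}
2 ∈ Sat(EF (q ∨ (EX p))) = {0, 1, 2, 3, 5, 7, 8}, so the formula holds at 2.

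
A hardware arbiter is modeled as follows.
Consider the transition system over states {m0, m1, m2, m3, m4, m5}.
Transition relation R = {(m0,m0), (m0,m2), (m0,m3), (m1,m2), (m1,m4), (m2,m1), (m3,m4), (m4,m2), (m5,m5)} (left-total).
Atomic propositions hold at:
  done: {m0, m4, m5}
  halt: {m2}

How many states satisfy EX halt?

Sat(EX halt) = {s : some successor in {m2}} = {m0, m1, m4}
|Sat(EX halt)| = |{m0, m1, m4}| = 3.

3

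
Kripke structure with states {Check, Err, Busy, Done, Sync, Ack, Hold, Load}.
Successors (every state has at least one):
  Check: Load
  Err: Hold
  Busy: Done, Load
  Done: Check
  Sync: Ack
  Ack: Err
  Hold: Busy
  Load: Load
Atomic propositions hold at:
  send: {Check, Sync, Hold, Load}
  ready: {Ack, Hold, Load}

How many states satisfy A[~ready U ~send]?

Sat(~ready) = {Check, Err, Busy, Done, Sync}
Sat(~send) = {Err, Busy, Done, Ack}
A[~ready U ~send]: least fixpoint, start Z0 = Sat(~send) = {Err, Busy, Done, Ack}, add states in Sat(~ready) with every successor in Z. Z1 = {Err, Busy, Done, Sync, Ack}; fixed.
Sat(A[~ready U ~send]) = {Err, Busy, Done, Sync, Ack}
|Sat(A[~ready U ~send])| = |{Err, Busy, Done, Sync, Ack}| = 5.

5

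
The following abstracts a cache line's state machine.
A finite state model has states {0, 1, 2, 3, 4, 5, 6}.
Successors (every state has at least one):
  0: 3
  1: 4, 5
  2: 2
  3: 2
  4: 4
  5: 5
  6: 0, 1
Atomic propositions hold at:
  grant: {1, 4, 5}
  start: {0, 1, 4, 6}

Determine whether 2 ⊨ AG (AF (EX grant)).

No

Sat(EX grant) = {s : some successor in {1, 4, 5}} = {1, 4, 5, 6}
AF (EX grant): least fixpoint, start Z0 = {1, 4, 5, 6}, add states with every successor in Z. Already a fixed point.
Sat(AF (EX grant)) = {1, 4, 5, 6}
AG (AF (EX grant)): greatest fixpoint, start Z0 = {1, 4, 5, 6}, keep only states in Sat with every successor in Z. Z1 = {1, 4, 5}; fixed.
Sat(AG (AF (EX grant))) = {1, 4, 5}
2 ∉ Sat(AG (AF (EX grant))) = {1, 4, 5}, so the formula does not hold at 2.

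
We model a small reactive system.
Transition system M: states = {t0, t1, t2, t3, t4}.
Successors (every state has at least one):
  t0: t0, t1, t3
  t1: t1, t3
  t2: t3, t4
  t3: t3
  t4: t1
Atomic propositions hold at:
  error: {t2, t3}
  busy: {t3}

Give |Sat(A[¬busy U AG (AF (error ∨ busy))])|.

1

Sat(¬busy) = {t0, t1, t2, t4}
Sat(error ∨ busy) = {t2, t3}
AF (error ∨ busy): least fixpoint, start Z0 = {t2, t3}, add states with every successor in Z. Already a fixed point.
Sat(AF (error ∨ busy)) = {t2, t3}
AG (AF (error ∨ busy)): greatest fixpoint, start Z0 = {t2, t3}, keep only states in Sat with every successor in Z. Z1 = {t3}; fixed.
Sat(AG (AF (error ∨ busy))) = {t3}
A[¬busy U AG (AF (error ∨ busy))]: least fixpoint, start Z0 = Sat(AG (AF (error ∨ busy))) = {t3}, add states in Sat(¬busy) with every successor in Z. Already a fixed point.
Sat(A[¬busy U AG (AF (error ∨ busy))]) = {t3}
|Sat(A[¬busy U AG (AF (error ∨ busy))])| = |{t3}| = 1.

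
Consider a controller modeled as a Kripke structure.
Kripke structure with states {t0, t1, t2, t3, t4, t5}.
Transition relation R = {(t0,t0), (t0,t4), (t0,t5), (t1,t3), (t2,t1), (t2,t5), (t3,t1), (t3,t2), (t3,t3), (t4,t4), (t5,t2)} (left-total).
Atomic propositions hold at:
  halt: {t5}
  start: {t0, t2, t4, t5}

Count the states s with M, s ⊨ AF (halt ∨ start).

Sat(halt ∨ start) = {t0, t2, t4, t5}
AF (halt ∨ start): least fixpoint, start Z0 = {t0, t2, t4, t5}, add states with every successor in Z. Already a fixed point.
Sat(AF (halt ∨ start)) = {t0, t2, t4, t5}
|Sat(AF (halt ∨ start))| = |{t0, t2, t4, t5}| = 4.

4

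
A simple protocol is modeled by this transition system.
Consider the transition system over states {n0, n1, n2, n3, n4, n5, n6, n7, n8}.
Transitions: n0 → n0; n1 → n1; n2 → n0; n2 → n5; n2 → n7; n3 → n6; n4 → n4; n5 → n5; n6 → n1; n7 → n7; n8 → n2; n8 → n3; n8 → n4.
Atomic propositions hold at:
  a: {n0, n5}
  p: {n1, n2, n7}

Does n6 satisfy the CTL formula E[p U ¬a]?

Sat(¬a) = {n1, n2, n3, n4, n6, n7, n8}
E[p U ¬a]: least fixpoint, start Z0 = Sat(¬a) = {n1, n2, n3, n4, n6, n7, n8}, add states in Sat(p) with some successor in Z. Already a fixed point.
Sat(E[p U ¬a]) = {n1, n2, n3, n4, n6, n7, n8}
n6 ∈ Sat(E[p U ¬a]) = {n1, n2, n3, n4, n6, n7, n8}, so the formula holds at n6.

Yes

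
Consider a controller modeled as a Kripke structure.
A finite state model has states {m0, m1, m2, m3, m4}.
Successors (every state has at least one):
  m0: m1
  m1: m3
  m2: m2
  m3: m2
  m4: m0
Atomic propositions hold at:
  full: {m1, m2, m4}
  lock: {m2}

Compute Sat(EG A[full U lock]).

A[full U lock]: least fixpoint, start Z0 = Sat(lock) = {m2}, add states in Sat(full) with every successor in Z. Already a fixed point.
Sat(A[full U lock]) = {m2}
EG A[full U lock]: greatest fixpoint, start Z0 = {m2}, keep only states in Sat with some successor in Z. Already a fixed point.
Sat(EG A[full U lock]) = {m2}

{m2}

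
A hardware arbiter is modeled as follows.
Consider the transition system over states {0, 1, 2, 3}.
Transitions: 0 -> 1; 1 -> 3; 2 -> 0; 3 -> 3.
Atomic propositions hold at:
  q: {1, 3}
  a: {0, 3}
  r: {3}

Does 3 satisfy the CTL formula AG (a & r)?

Sat(a & r) = {3}
AG (a & r): greatest fixpoint, start Z0 = {3}, keep only states in Sat with every successor in Z. Already a fixed point.
Sat(AG (a & r)) = {3}
3 ∈ Sat(AG (a & r)) = {3}, so the formula holds at 3.

Yes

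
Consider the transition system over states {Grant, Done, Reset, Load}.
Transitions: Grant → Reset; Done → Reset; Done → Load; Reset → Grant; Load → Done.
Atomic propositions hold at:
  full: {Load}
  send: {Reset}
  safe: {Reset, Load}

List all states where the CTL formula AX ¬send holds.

{Reset, Load}

Sat(¬send) = {Grant, Done, Load}
Sat(AX ¬send) = {s : every successor in {Grant, Done, Load}} = {Reset, Load}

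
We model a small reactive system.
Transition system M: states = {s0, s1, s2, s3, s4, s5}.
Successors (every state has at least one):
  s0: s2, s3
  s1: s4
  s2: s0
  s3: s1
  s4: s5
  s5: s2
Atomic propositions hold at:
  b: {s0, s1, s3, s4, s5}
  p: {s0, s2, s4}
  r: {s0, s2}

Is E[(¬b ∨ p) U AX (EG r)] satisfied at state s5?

Sat(¬b) = {s2}
Sat(¬b ∨ p) = {s0, s2, s4}
EG r: greatest fixpoint, start Z0 = {s0, s2}, keep only states in Sat with some successor in Z. Already a fixed point.
Sat(EG r) = {s0, s2}
Sat(AX (EG r)) = {s : every successor in {s0, s2}} = {s2, s5}
E[(¬b ∨ p) U AX (EG r)]: least fixpoint, start Z0 = Sat(AX (EG r)) = {s2, s5}, add states in Sat(¬b ∨ p) with some successor in Z. Z1 = {s0, s2, s4, s5}; fixed.
Sat(E[(¬b ∨ p) U AX (EG r)]) = {s0, s2, s4, s5}
s5 ∈ Sat(E[(¬b ∨ p) U AX (EG r)]) = {s0, s2, s4, s5}, so the formula holds at s5.

Yes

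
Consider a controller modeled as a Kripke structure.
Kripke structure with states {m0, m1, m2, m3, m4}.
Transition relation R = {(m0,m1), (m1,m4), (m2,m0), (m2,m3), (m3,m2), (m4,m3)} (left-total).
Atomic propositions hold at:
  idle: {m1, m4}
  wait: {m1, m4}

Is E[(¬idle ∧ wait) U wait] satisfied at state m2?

No

Sat(¬idle) = {m0, m2, m3}
Sat(¬idle ∧ wait) = ∅
E[(¬idle ∧ wait) U wait]: least fixpoint, start Z0 = Sat(wait) = {m1, m4}, add states in Sat(¬idle ∧ wait) with some successor in Z. Already a fixed point.
Sat(E[(¬idle ∧ wait) U wait]) = {m1, m4}
m2 ∉ Sat(E[(¬idle ∧ wait) U wait]) = {m1, m4}, so the formula does not hold at m2.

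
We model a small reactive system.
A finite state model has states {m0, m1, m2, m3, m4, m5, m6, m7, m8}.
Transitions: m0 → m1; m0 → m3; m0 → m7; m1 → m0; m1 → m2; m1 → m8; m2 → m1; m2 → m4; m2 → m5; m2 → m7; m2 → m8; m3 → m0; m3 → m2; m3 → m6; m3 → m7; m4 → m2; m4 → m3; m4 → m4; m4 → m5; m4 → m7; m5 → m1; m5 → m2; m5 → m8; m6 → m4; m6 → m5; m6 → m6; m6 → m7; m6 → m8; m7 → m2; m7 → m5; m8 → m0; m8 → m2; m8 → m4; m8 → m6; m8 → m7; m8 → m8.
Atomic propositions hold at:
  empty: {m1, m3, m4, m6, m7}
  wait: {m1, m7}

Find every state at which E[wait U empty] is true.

E[wait U empty]: least fixpoint, start Z0 = Sat(empty) = {m1, m3, m4, m6, m7}, add states in Sat(wait) with some successor in Z. Already a fixed point.
Sat(E[wait U empty]) = {m1, m3, m4, m6, m7}

{m1, m3, m4, m6, m7}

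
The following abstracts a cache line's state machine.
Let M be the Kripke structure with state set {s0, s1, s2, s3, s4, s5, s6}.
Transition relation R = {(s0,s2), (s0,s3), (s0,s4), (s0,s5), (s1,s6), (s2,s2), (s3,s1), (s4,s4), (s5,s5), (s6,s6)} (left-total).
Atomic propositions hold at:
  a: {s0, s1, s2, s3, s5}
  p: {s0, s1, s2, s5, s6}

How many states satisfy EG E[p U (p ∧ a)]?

3

Sat(p ∧ a) = {s0, s1, s2, s5}
E[p U (p ∧ a)]: least fixpoint, start Z0 = Sat((p ∧ a)) = {s0, s1, s2, s5}, add states in Sat(p) with some successor in Z. Already a fixed point.
Sat(E[p U (p ∧ a)]) = {s0, s1, s2, s5}
EG E[p U (p ∧ a)]: greatest fixpoint, start Z0 = {s0, s1, s2, s5}, keep only states in Sat with some successor in Z. Z1 = {s0, s2, s5}; fixed.
Sat(EG E[p U (p ∧ a)]) = {s0, s2, s5}
|Sat(EG E[p U (p ∧ a)])| = |{s0, s2, s5}| = 3.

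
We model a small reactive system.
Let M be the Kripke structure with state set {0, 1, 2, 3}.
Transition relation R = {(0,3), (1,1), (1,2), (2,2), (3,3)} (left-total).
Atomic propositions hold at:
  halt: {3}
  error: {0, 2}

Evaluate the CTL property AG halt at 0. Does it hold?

AG halt: greatest fixpoint, start Z0 = {3}, keep only states in Sat with every successor in Z. Already a fixed point.
Sat(AG halt) = {3}
0 ∉ Sat(AG halt) = {3}, so the formula does not hold at 0.

No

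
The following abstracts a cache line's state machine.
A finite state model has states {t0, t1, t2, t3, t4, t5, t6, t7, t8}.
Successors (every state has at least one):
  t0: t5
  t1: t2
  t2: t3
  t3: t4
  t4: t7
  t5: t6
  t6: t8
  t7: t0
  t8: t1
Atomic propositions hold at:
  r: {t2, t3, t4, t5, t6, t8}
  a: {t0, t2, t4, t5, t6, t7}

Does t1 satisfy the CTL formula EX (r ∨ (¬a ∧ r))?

Yes

Sat(¬a) = {t1, t3, t8}
Sat(¬a ∧ r) = {t3, t8}
Sat(r ∨ (¬a ∧ r)) = {t2, t3, t4, t5, t6, t8}
Sat(EX (r ∨ (¬a ∧ r))) = {s : some successor in {t2, t3, t4, t5, t6, t8}} = {t0, t1, t2, t3, t5, t6}
t1 ∈ Sat(EX (r ∨ (¬a ∧ r))) = {t0, t1, t2, t3, t5, t6}, so the formula holds at t1.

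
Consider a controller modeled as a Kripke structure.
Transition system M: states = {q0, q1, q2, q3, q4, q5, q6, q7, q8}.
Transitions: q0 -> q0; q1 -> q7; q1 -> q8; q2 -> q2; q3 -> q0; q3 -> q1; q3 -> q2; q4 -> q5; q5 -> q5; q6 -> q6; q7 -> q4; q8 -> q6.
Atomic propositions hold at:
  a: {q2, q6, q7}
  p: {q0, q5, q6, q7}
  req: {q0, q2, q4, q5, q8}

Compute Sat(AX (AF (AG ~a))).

{q0, q4, q5, q7}

Sat(~a) = {q0, q1, q3, q4, q5, q8}
AG ~a: greatest fixpoint, start Z0 = {q0, q1, q3, q4, q5, q8}, keep only states in Sat with every successor in Z. Z1 = {q0, q4, q5}; fixed.
Sat(AG ~a) = {q0, q4, q5}
AF (AG ~a): least fixpoint, start Z0 = {q0, q4, q5}, add states with every successor in Z. Z1 = {q0, q4, q5, q7}; fixed.
Sat(AF (AG ~a)) = {q0, q4, q5, q7}
Sat(AX (AF (AG ~a))) = {s : every successor in {q0, q4, q5, q7}} = {q0, q4, q5, q7}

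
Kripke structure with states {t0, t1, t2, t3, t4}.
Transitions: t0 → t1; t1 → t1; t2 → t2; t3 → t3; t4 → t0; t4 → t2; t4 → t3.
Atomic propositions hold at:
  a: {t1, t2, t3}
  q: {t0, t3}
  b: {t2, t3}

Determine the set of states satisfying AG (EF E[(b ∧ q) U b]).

Sat(b ∧ q) = {t3}
E[(b ∧ q) U b]: least fixpoint, start Z0 = Sat(b) = {t2, t3}, add states in Sat(b ∧ q) with some successor in Z. Already a fixed point.
Sat(E[(b ∧ q) U b]) = {t2, t3}
EF E[(b ∧ q) U b]: least fixpoint, start Z0 = {t2, t3}, add states with some successor in Z. Z1 = {t2, t3, t4}; fixed.
Sat(EF E[(b ∧ q) U b]) = {t2, t3, t4}
AG (EF E[(b ∧ q) U b]): greatest fixpoint, start Z0 = {t2, t3, t4}, keep only states in Sat with every successor in Z. Z1 = {t2, t3}; fixed.
Sat(AG (EF E[(b ∧ q) U b])) = {t2, t3}

{t2, t3}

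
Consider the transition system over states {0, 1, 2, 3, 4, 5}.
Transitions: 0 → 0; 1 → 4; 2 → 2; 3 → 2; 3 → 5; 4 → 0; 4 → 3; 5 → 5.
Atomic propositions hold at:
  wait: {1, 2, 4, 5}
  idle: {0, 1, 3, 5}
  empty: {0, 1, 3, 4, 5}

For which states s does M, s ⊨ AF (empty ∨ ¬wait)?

Sat(¬wait) = {0, 3}
Sat(empty ∨ ¬wait) = {0, 1, 3, 4, 5}
AF (empty ∨ ¬wait): least fixpoint, start Z0 = {0, 1, 3, 4, 5}, add states with every successor in Z. Already a fixed point.
Sat(AF (empty ∨ ¬wait)) = {0, 1, 3, 4, 5}

{0, 1, 3, 4, 5}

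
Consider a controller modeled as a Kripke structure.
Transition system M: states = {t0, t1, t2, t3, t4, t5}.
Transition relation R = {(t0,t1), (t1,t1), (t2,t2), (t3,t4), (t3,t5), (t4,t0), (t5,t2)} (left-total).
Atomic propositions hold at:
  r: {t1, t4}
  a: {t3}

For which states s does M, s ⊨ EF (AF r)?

AF r: least fixpoint, start Z0 = {t1, t4}, add states with every successor in Z. Z1 = {t0, t1, t4}; fixed.
Sat(AF r) = {t0, t1, t4}
EF (AF r): least fixpoint, start Z0 = {t0, t1, t4}, add states with some successor in Z. Z1 = {t0, t1, t3, t4}; fixed.
Sat(EF (AF r)) = {t0, t1, t3, t4}

{t0, t1, t3, t4}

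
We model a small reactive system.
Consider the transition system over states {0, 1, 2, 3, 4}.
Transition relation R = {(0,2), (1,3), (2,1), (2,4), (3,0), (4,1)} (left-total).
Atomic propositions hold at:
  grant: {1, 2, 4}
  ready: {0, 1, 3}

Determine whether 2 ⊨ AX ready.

Sat(AX ready) = {s : every successor in {0, 1, 3}} = {1, 3, 4}
2 ∉ Sat(AX ready) = {1, 3, 4}, so the formula does not hold at 2.

No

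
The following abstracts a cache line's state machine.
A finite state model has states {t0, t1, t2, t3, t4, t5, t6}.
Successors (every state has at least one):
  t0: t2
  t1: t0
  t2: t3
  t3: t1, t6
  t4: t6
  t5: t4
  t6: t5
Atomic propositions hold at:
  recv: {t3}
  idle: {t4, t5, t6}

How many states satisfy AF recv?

AF recv: least fixpoint, start Z0 = {t3}, add states with every successor in Z. Z1 = {t2, t3}; Z2 = {t0, t2, t3}; Z3 = {t0, t1, t2, t3}; fixed.
Sat(AF recv) = {t0, t1, t2, t3}
|Sat(AF recv)| = |{t0, t1, t2, t3}| = 4.

4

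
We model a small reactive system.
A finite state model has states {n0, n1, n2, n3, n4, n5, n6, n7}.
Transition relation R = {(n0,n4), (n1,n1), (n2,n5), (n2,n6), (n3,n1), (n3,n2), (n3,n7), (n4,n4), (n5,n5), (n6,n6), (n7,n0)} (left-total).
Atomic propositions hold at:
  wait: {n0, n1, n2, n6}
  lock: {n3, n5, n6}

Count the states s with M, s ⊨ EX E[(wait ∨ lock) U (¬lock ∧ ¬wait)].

4

Sat(wait ∨ lock) = {n0, n1, n2, n3, n5, n6}
Sat(¬lock) = {n0, n1, n2, n4, n7}
Sat(¬wait) = {n3, n4, n5, n7}
Sat(¬lock ∧ ¬wait) = {n4, n7}
E[(wait ∨ lock) U (¬lock ∧ ¬wait)]: least fixpoint, start Z0 = Sat((¬lock ∧ ¬wait)) = {n4, n7}, add states in Sat(wait ∨ lock) with some successor in Z. Z1 = {n0, n3, n4, n7}; fixed.
Sat(E[(wait ∨ lock) U (¬lock ∧ ¬wait)]) = {n0, n3, n4, n7}
Sat(EX E[(wait ∨ lock) U (¬lock ∧ ¬wait)]) = {s : some successor in {n0, n3, n4, n7}} = {n0, n3, n4, n7}
|Sat(EX E[(wait ∨ lock) U (¬lock ∧ ¬wait)])| = |{n0, n3, n4, n7}| = 4.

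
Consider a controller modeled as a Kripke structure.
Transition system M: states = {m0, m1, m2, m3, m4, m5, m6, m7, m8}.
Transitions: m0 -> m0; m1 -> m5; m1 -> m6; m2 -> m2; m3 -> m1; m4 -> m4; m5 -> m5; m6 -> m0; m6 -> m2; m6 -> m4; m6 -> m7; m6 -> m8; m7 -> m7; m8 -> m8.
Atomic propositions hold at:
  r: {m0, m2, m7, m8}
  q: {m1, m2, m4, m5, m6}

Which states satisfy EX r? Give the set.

{m0, m2, m6, m7, m8}

Sat(EX r) = {s : some successor in {m0, m2, m7, m8}} = {m0, m2, m6, m7, m8}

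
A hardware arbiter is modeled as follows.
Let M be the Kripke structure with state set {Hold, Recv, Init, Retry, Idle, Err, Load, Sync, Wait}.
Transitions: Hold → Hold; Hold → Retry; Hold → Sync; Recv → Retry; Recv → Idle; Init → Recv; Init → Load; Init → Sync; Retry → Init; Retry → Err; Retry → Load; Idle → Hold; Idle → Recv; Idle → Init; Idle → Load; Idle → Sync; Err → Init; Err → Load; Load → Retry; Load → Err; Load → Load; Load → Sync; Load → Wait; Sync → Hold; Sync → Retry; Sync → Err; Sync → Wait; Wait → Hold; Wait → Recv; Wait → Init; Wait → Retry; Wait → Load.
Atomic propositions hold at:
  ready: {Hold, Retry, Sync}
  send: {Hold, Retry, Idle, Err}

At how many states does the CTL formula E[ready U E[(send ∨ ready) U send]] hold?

5

Sat(send ∨ ready) = {Hold, Retry, Idle, Err, Sync}
E[(send ∨ ready) U send]: least fixpoint, start Z0 = Sat(send) = {Hold, Retry, Idle, Err}, add states in Sat(send ∨ ready) with some successor in Z. Z1 = {Hold, Retry, Idle, Err, Sync}; fixed.
Sat(E[(send ∨ ready) U send]) = {Hold, Retry, Idle, Err, Sync}
E[ready U E[(send ∨ ready) U send]]: least fixpoint, start Z0 = Sat(E[(send ∨ ready) U send]) = {Hold, Retry, Idle, Err, Sync}, add states in Sat(ready) with some successor in Z. Already a fixed point.
Sat(E[ready U E[(send ∨ ready) U send]]) = {Hold, Retry, Idle, Err, Sync}
|Sat(E[ready U E[(send ∨ ready) U send]])| = |{Hold, Retry, Idle, Err, Sync}| = 5.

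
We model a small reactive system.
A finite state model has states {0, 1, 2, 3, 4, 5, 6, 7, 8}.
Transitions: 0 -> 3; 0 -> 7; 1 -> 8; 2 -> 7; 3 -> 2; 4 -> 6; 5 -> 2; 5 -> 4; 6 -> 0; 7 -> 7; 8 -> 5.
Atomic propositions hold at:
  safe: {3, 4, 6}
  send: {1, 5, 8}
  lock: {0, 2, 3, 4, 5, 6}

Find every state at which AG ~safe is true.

{2, 7}

Sat(~safe) = {0, 1, 2, 5, 7, 8}
AG ~safe: greatest fixpoint, start Z0 = {0, 1, 2, 5, 7, 8}, keep only states in Sat with every successor in Z. Z1 = {1, 2, 7, 8}; Z2 = {1, 2, 7}; Z3 = {2, 7}; fixed.
Sat(AG ~safe) = {2, 7}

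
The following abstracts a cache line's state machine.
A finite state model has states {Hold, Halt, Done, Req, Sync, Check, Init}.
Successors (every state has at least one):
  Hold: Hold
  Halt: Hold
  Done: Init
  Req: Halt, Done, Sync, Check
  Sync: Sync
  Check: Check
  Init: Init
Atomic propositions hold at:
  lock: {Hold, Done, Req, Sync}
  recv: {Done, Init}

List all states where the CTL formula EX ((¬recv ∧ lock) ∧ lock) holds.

{Hold, Halt, Req, Sync}

Sat(¬recv) = {Hold, Halt, Req, Sync, Check}
Sat(¬recv ∧ lock) = {Hold, Req, Sync}
Sat((¬recv ∧ lock) ∧ lock) = {Hold, Req, Sync}
Sat(EX ((¬recv ∧ lock) ∧ lock)) = {s : some successor in {Hold, Req, Sync}} = {Hold, Halt, Req, Sync}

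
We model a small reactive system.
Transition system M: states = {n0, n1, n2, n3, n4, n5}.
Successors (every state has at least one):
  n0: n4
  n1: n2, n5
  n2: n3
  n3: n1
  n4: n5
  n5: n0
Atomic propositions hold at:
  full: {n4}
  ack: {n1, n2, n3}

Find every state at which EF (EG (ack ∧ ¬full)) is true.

{n1, n2, n3}

Sat(¬full) = {n0, n1, n2, n3, n5}
Sat(ack ∧ ¬full) = {n1, n2, n3}
EG (ack ∧ ¬full): greatest fixpoint, start Z0 = {n1, n2, n3}, keep only states in Sat with some successor in Z. Already a fixed point.
Sat(EG (ack ∧ ¬full)) = {n1, n2, n3}
EF (EG (ack ∧ ¬full)): least fixpoint, start Z0 = {n1, n2, n3}, add states with some successor in Z. Already a fixed point.
Sat(EF (EG (ack ∧ ¬full))) = {n1, n2, n3}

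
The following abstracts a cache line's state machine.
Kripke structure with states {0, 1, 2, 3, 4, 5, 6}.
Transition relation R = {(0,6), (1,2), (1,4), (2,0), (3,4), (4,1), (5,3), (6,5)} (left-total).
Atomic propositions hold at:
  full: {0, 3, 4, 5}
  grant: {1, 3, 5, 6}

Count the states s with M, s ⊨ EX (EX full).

Sat(EX full) = {s : some successor in {0, 3, 4, 5}} = {1, 2, 3, 5, 6}
Sat(EX (EX full)) = {s : some successor in {1, 2, 3, 5, 6}} = {0, 1, 4, 5, 6}
|Sat(EX (EX full))| = |{0, 1, 4, 5, 6}| = 5.

5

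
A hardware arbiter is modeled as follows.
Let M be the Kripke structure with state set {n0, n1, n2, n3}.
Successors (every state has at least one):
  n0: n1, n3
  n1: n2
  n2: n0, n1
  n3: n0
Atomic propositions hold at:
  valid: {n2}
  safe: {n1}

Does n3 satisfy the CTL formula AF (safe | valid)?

Sat(safe | valid) = {n1, n2}
AF (safe | valid): least fixpoint, start Z0 = {n1, n2}, add states with every successor in Z. Already a fixed point.
Sat(AF (safe | valid)) = {n1, n2}
n3 ∉ Sat(AF (safe | valid)) = {n1, n2}, so the formula does not hold at n3.

No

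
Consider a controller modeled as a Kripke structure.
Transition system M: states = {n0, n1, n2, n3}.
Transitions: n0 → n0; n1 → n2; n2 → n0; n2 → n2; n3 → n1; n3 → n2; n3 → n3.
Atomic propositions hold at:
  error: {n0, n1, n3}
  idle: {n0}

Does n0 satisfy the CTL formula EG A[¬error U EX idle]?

Sat(¬error) = {n2}
Sat(EX idle) = {s : some successor in {n0}} = {n0, n2}
A[¬error U EX idle]: least fixpoint, start Z0 = Sat(EX idle) = {n0, n2}, add states in Sat(¬error) with every successor in Z. Already a fixed point.
Sat(A[¬error U EX idle]) = {n0, n2}
EG A[¬error U EX idle]: greatest fixpoint, start Z0 = {n0, n2}, keep only states in Sat with some successor in Z. Already a fixed point.
Sat(EG A[¬error U EX idle]) = {n0, n2}
n0 ∈ Sat(EG A[¬error U EX idle]) = {n0, n2}, so the formula holds at n0.

Yes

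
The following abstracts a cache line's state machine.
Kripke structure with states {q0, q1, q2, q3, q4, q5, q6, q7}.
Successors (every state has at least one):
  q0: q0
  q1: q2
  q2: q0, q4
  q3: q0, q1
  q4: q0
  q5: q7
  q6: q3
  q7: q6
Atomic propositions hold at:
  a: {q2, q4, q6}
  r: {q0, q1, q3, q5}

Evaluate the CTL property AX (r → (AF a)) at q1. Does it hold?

Yes

AF a: least fixpoint, start Z0 = {q2, q4, q6}, add states with every successor in Z. Z1 = {q1, q2, q4, q6, q7}; Z2 = {q1, q2, q4, q5, q6, q7}; fixed.
Sat(AF a) = {q1, q2, q4, q5, q6, q7}
Sat(r → (AF a)) = {q1, q2, q4, q5, q6, q7}
Sat(AX (r → (AF a))) = {s : every successor in {q1, q2, q4, q5, q6, q7}} = {q1, q5, q7}
q1 ∈ Sat(AX (r → (AF a))) = {q1, q5, q7}, so the formula holds at q1.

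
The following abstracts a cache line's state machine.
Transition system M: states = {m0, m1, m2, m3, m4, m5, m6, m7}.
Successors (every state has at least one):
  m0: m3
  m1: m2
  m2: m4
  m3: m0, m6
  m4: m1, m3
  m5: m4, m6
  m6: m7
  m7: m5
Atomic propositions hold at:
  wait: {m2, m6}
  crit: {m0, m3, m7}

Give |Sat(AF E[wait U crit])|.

4

E[wait U crit]: least fixpoint, start Z0 = Sat(crit) = {m0, m3, m7}, add states in Sat(wait) with some successor in Z. Z1 = {m0, m3, m6, m7}; fixed.
Sat(E[wait U crit]) = {m0, m3, m6, m7}
AF E[wait U crit]: least fixpoint, start Z0 = {m0, m3, m6, m7}, add states with every successor in Z. Already a fixed point.
Sat(AF E[wait U crit]) = {m0, m3, m6, m7}
|Sat(AF E[wait U crit])| = |{m0, m3, m6, m7}| = 4.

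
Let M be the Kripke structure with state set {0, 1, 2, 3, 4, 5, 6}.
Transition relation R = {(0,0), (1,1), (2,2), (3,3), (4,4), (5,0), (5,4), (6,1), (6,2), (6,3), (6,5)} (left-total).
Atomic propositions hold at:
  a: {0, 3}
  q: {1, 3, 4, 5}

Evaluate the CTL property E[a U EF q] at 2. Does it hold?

EF q: least fixpoint, start Z0 = {1, 3, 4, 5}, add states with some successor in Z. Z1 = {1, 3, 4, 5, 6}; fixed.
Sat(EF q) = {1, 3, 4, 5, 6}
E[a U EF q]: least fixpoint, start Z0 = Sat(EF q) = {1, 3, 4, 5, 6}, add states in Sat(a) with some successor in Z. Already a fixed point.
Sat(E[a U EF q]) = {1, 3, 4, 5, 6}
2 ∉ Sat(E[a U EF q]) = {1, 3, 4, 5, 6}, so the formula does not hold at 2.

No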